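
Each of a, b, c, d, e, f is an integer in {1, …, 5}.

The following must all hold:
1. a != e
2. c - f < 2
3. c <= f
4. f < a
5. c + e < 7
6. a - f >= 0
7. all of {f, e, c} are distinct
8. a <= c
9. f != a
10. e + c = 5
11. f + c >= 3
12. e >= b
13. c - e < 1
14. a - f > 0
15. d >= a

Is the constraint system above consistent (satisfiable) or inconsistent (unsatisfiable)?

Unsatisfiable

Constraints 3, 8, and 14 give a ≤ c, c ≤ f, f < a. Chaining: a ≤ c ≤ f < a, which forces a < a — impossible.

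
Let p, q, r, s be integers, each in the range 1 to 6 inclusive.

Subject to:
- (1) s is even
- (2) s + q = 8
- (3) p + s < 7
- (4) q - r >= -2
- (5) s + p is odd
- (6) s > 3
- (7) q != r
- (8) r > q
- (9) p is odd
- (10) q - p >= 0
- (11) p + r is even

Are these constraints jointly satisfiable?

Satisfiable

Take p = 1, q = 4, r = 5, s = 4. Then constraint 2: s + q = 8; constraint 3: p + s = 5, and every other listed constraint is also met.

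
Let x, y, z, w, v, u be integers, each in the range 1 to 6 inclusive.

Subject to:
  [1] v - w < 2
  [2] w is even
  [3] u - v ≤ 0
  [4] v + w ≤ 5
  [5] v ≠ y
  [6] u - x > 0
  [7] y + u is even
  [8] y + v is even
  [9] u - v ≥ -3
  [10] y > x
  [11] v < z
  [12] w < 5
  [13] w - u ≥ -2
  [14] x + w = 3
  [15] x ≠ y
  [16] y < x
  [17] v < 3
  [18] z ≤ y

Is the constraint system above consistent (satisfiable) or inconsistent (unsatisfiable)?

Constraints 3, 6, 11, 16, and 18 give y < x, x < u, u ≤ v, v < z, z ≤ y. Chaining: y < x < u ≤ v < z ≤ y, which forces y < y — impossible.

Unsatisfiable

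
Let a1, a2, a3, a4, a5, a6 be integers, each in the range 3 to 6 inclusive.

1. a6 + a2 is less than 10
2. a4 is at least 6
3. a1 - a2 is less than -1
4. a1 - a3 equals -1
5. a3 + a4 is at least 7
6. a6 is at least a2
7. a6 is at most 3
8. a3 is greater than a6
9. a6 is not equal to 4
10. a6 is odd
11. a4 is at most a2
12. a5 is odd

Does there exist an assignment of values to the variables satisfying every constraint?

Unsatisfiable

From constraints 2 and 11: a2 ≥ a4 and a4 ≥ 6, so a2 ≥ 6. From constraints 6 and 7: a2 ≤ a6 and a6 ≤ 3, so a2 ≤ 3. But 3 < 6, so no value of a2 works.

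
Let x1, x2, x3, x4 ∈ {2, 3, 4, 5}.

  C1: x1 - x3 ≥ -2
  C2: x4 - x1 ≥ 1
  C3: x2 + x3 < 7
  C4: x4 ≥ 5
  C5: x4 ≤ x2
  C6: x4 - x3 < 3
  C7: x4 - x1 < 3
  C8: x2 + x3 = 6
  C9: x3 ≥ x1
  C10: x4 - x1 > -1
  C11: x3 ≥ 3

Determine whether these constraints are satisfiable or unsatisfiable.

Unsatisfiable

From constraints 4 and 5: x2 ≥ x4 ≥ 5. From constraint 11: x3 ≥ 3. Hence x2 + x3 ≥ 8. But constraint 8 requires x2 + x3 = 6, and 6 < 8. Contradiction.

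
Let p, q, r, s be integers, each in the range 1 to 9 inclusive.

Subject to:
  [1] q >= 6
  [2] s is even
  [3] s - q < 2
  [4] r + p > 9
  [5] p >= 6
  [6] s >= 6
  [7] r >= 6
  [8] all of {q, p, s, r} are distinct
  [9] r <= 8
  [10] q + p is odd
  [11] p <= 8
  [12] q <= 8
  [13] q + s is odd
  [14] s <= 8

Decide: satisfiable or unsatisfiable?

Unsatisfiable

Constraints 1, 5, 6, 7, 9, 11, 12, and 14 confine each of q, p, s, r to the 3 values {6, …, 8}.
Constraint 8 requires all 4 of them to be distinct, but only 3 values are available — impossible by the pigeonhole principle.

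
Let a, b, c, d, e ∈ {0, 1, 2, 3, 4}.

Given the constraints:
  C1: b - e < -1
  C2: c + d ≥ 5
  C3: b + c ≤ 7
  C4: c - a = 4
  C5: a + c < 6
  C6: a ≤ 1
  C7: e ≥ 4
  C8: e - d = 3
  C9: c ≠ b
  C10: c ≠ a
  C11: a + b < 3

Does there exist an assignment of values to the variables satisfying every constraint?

Satisfiable

One satisfying assignment is a = 0, b = 0, c = 4, d = 1, e = 4.
For the less obvious constraints — constraint 1: b - e = -4; constraint 2: c + d = 5 — and the others hold by inspection.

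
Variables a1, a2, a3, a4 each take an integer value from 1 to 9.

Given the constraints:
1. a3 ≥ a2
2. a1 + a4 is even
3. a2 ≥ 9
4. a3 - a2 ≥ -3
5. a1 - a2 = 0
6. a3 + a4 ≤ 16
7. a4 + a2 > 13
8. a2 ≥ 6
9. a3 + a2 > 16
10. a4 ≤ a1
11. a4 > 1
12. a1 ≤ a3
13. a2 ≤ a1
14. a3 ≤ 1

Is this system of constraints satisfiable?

From constraints 3 and 13: a1 ≥ a2 and a2 ≥ 9, so a1 ≥ 9. From constraints 12 and 14: a1 ≤ a3 and a3 ≤ 1, so a1 ≤ 1. But 1 < 9, so no value of a1 works.

Unsatisfiable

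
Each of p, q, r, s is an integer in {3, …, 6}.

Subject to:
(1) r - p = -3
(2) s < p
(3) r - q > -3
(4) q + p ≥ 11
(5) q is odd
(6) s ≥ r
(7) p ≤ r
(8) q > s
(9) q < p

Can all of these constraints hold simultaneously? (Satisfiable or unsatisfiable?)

Unsatisfiable

Constraints 6, 7, 8, and 9 give p ≤ r, r ≤ s, s < q, q < p. Chaining: p ≤ r ≤ s < q < p, which forces p < p — impossible.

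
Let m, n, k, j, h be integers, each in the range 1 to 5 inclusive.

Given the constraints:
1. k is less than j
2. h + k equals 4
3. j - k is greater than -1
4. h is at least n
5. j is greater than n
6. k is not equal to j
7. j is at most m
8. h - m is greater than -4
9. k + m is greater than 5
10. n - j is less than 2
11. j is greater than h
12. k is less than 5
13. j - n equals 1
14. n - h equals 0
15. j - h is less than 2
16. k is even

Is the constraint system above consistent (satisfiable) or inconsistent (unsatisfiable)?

Satisfiable

Take m = 5, n = 2, k = 2, j = 3, h = 2. Then constraint 2: h + k = 4; constraint 3: j - k = 1; constraint 8: h - m = -3, and every other listed constraint is also met.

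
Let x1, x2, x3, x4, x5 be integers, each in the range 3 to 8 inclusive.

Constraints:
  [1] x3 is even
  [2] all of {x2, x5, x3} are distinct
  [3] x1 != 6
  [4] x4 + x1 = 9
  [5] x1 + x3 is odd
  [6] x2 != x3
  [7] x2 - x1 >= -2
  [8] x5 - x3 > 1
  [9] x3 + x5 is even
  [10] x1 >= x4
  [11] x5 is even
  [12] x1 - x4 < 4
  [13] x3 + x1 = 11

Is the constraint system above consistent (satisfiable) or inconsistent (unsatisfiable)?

The assignment x1 = 5, x2 = 4, x3 = 6, x4 = 4, x5 = 8 works:
  constraint 4 holds since x4 + x1 = 9.
  constraint 7 holds since x2 - x1 = -1.
The rest check out directly.

Satisfiable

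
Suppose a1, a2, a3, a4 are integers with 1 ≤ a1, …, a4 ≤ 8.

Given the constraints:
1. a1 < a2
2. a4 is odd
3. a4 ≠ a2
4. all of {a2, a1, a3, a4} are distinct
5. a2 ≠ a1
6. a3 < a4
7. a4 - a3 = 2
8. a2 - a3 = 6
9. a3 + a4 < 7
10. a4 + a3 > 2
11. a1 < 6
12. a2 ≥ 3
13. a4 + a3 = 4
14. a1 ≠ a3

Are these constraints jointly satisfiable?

Satisfiable

One satisfying assignment is a1 = 5, a2 = 7, a3 = 1, a4 = 3.
For the less obvious constraints — constraint 7: a4 - a3 = 2; constraint 8: a2 - a3 = 6; constraint 9: a3 + a4 = 4 — and the others hold by inspection.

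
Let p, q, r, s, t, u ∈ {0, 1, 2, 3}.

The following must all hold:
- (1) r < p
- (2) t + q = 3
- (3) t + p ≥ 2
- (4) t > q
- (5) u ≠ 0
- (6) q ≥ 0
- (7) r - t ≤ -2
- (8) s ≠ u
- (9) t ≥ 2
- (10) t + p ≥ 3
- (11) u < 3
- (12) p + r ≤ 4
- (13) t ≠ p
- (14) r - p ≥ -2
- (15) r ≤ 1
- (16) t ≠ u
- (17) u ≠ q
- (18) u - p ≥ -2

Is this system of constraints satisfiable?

Satisfiable

The assignment p = 1, q = 0, r = 0, s = 0, t = 3, u = 1 works:
  constraint 2 holds since t + q = 3.
  constraint 3 holds since t + p = 4.
  constraint 7 holds since r - t = -3.
The rest check out directly.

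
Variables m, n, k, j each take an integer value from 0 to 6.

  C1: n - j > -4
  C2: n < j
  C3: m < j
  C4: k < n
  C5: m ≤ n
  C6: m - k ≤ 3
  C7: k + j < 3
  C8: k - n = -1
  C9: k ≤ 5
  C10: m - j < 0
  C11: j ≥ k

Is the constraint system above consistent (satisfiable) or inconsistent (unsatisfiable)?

Satisfiable

Setting (m, n, k, j) = (0, 1, 0, 2) satisfies everything: constraint 1: n - j = -1; constraint 6: m - k = 0, and the others follow.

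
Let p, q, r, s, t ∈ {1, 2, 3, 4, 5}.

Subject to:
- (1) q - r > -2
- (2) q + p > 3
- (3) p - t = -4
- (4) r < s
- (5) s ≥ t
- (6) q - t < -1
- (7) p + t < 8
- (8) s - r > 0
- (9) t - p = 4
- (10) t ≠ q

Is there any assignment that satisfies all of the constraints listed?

The assignment p = 1, q = 3, r = 2, s = 5, t = 5 works:
  constraint 1 holds since q - r = 1.
  constraint 2 holds since q + p = 4.
  constraint 3 holds since p - t = -4.
The rest check out directly.

Satisfiable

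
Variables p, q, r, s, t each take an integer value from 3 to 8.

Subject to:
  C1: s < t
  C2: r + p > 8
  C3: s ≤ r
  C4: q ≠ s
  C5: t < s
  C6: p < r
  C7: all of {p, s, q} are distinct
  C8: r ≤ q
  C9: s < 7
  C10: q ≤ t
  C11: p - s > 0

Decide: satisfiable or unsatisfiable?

Unsatisfiable

Constraints 5, 6, 8, 10, and 11 give p < r, r ≤ q, q ≤ t, t < s, s < p. Chaining: p < r ≤ q ≤ t < s < p, which forces p < p — impossible.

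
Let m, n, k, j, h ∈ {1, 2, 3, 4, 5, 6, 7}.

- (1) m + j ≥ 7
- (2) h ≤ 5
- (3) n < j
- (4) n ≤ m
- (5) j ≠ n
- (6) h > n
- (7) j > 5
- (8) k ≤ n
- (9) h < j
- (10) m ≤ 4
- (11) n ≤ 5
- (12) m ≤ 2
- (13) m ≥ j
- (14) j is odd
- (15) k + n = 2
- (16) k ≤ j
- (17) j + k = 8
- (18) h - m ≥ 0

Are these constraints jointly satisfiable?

Unsatisfiable

From constraints 12 and 13: j ≤ m ≤ 2. From constraints 8 and 11: k ≤ n ≤ 5. Hence j + k ≤ 7. But constraint 17 requires j + k = 8, and 8 > 7. Contradiction.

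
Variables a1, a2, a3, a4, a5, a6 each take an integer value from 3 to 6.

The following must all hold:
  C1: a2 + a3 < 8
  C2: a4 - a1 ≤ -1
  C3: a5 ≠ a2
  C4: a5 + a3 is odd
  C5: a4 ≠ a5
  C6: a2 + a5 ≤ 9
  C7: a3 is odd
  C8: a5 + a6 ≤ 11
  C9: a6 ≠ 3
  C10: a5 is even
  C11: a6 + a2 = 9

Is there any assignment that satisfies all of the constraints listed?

Take a1 = 4, a2 = 3, a3 = 3, a4 = 3, a5 = 4, a6 = 6. Then constraint 1: a2 + a3 = 6; constraint 2: a4 - a1 = -1; constraint 6: a2 + a5 = 7, and every other listed constraint is also met.

Satisfiable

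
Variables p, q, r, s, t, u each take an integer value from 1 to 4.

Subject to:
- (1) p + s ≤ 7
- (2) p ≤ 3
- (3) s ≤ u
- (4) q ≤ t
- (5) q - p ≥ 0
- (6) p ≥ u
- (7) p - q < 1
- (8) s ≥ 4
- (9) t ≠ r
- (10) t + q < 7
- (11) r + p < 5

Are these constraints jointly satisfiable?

From constraints 3 and 8: u ≥ s and s ≥ 4, so u ≥ 4. From constraints 2 and 6: u ≤ p and p ≤ 3, so u ≤ 3. But 3 < 4, so no value of u works.

Unsatisfiable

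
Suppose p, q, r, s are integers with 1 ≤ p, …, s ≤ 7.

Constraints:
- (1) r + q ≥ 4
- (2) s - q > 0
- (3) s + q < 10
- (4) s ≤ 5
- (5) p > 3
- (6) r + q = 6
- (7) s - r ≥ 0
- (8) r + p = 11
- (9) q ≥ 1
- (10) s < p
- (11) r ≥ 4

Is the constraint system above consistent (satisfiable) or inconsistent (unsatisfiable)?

Setting (p, q, r, s) = (7, 2, 4, 5) satisfies everything: constraint 1: r + q = 6; constraint 2: s - q = 3, and the others follow.

Satisfiable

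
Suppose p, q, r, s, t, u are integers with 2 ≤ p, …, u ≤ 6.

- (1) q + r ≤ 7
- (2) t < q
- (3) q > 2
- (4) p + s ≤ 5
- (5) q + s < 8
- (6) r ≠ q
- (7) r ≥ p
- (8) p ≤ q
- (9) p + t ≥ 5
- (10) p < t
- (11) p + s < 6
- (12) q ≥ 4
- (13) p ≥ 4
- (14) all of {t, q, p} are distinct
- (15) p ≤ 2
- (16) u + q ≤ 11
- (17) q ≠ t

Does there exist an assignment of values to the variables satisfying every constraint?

From constraint 12: q ≥ 4. From constraints 7 and 13: r ≥ p ≥ 4. Hence q + r ≥ 8. But constraint 1 requires q + r ≤ 7, and 7 < 8. Contradiction.

Unsatisfiable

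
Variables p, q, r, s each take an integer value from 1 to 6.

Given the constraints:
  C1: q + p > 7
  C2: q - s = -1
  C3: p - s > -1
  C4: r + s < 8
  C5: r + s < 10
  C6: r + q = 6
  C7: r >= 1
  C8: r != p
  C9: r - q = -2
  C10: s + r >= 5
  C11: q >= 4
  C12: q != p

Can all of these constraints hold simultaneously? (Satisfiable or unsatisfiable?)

One satisfying assignment is p = 6, q = 4, r = 2, s = 5.
For the less obvious constraints — constraint 1: q + p = 10; constraint 2: q - s = -1 — and the others hold by inspection.

Satisfiable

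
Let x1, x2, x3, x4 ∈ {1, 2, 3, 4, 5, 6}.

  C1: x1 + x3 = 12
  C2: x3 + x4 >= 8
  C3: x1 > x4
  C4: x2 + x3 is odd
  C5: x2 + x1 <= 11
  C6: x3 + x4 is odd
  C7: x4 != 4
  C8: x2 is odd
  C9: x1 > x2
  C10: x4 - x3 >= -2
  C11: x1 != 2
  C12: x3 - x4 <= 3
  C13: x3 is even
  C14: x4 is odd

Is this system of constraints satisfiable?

The assignment x1 = 6, x2 = 3, x3 = 6, x4 = 5 works:
  constraint 1 holds since x1 + x3 = 12.
  constraint 2 holds since x3 + x4 = 11.
The rest check out directly.

Satisfiable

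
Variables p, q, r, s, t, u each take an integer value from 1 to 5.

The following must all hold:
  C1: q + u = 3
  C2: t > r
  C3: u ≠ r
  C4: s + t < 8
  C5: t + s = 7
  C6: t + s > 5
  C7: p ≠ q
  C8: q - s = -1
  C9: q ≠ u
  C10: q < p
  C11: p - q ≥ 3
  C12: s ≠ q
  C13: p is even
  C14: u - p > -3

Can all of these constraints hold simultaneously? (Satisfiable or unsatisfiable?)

Try p = 4, q = 1, r = 4, s = 2, t = 5, u = 2.
Check constraint 1: q + u = 3; constraint 4: s + t = 7; constraint 5: t + s = 7. The remaining constraints are straightforward to verify.

Satisfiable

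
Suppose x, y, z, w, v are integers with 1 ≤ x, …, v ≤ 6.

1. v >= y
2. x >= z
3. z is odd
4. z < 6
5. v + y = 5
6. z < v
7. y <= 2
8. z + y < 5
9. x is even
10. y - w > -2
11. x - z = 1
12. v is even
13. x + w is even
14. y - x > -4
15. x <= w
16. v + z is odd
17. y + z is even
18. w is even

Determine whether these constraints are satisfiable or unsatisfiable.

Take x = 2, y = 1, z = 1, w = 2, v = 4. Then constraint 5: v + y = 5; constraint 8: z + y = 2, and every other listed constraint is also met.

Satisfiable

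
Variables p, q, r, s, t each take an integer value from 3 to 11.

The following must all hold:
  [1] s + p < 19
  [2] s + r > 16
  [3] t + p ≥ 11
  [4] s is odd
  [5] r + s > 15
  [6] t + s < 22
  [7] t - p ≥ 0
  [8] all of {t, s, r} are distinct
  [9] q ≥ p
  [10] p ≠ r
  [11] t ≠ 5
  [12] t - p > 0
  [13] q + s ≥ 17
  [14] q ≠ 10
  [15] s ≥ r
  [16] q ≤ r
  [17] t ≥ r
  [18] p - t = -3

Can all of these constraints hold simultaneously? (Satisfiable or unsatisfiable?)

One satisfying assignment is p = 5, q = 7, r = 7, s = 11, t = 8.
For the less obvious constraints — constraint 1: s + p = 16; constraint 2: s + r = 18; constraint 3: t + p = 13 — and the others hold by inspection.

Satisfiable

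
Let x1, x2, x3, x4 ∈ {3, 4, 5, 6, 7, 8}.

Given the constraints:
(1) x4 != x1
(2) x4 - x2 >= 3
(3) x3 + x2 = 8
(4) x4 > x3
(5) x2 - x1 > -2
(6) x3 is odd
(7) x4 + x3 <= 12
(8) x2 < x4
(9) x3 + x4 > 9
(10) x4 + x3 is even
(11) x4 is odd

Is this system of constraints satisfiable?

Setting (x1, x2, x3, x4) = (3, 3, 5, 7) satisfies everything: constraint 2: x4 - x2 = 4; constraint 3: x3 + x2 = 8, and the others follow.

Satisfiable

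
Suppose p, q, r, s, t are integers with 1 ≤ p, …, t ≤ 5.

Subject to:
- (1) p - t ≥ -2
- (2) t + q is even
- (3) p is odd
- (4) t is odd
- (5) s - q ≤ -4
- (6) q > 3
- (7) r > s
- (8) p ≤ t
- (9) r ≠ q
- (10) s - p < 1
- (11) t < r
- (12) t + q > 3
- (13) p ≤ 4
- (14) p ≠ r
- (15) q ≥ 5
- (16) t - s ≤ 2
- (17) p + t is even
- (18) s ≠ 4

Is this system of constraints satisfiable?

Setting (p, q, r, s, t) = (1, 5, 2, 1, 1) satisfies everything: constraint 1: p - t = 0; constraint 5: s - q = -4, and the others follow.

Satisfiable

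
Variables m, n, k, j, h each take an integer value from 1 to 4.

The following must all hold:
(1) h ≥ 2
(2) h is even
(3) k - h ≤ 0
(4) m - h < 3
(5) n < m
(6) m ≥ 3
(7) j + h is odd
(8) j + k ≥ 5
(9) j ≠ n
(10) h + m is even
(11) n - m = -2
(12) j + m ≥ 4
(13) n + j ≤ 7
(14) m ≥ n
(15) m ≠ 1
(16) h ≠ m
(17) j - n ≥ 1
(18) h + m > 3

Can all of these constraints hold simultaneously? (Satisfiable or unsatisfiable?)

Take m = 4, n = 2, k = 2, j = 3, h = 2. Then constraint 3: k - h = 0; constraint 4: m - h = 2, and every other listed constraint is also met.

Satisfiable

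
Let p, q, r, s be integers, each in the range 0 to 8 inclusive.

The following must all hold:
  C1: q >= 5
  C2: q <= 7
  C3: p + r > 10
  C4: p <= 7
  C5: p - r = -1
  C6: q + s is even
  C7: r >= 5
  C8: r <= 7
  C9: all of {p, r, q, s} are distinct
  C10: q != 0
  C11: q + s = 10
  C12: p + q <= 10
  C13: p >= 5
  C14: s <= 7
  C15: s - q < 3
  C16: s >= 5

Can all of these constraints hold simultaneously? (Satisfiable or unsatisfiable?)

Unsatisfiable

Constraints 1, 2, 4, 7, 8, 13, 14, and 16 confine each of p, r, q, s to the 3 values {5, …, 7}.
Constraint 9 requires all 4 of them to be distinct, but only 3 values are available — impossible by the pigeonhole principle.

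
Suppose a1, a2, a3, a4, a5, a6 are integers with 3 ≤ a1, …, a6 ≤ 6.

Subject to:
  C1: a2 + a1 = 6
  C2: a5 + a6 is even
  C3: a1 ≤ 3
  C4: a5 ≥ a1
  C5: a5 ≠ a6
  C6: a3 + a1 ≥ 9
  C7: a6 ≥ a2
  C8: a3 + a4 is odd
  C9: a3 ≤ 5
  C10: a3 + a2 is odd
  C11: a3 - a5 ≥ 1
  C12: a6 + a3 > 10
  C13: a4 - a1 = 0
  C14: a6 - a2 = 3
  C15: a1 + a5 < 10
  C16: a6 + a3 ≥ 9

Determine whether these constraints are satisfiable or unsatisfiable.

Unsatisfiable

From constraint 9: a3 ≤ 5. From constraint 3: a1 ≤ 3. Hence a3 + a1 ≤ 8. But constraint 6 requires a3 + a1 ≥ 9, and 9 > 8. Contradiction.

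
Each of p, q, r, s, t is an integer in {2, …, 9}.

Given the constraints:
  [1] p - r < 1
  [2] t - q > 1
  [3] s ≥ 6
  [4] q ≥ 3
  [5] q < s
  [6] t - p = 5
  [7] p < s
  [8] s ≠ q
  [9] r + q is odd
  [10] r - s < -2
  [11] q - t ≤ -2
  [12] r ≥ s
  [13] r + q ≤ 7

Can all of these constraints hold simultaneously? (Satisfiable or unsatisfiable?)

Unsatisfiable

From constraints 3 and 12: r ≥ s ≥ 6. From constraint 4: q ≥ 3. Hence r + q ≥ 9. But constraint 13 requires r + q ≤ 7, and 7 < 9. Contradiction.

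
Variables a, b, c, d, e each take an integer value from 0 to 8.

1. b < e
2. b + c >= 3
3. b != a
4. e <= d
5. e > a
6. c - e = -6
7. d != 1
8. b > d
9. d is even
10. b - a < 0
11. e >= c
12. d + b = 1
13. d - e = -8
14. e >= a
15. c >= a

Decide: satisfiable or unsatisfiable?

Constraints 4, 8, 10, 11, and 15 give a ≤ c, c ≤ e, e ≤ d, d < b, b < a. Chaining: a ≤ c ≤ e ≤ d < b < a, which forces a < a — impossible.

Unsatisfiable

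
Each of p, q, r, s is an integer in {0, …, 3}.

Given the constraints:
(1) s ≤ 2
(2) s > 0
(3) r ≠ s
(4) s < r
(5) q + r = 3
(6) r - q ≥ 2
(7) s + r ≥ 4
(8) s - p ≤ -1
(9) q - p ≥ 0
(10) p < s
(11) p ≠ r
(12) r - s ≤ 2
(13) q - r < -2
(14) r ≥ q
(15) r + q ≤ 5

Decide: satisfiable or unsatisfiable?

Unsatisfiable

Constraints 6, 8, 9, and 12 give r − q ≥ 2, q − p ≥ 0, p − s ≥ 1, s − r ≥ -2.
Adding all 4 inequalities: the left sides telescope to 0, and the right sides sum to 2 + 0 + 1 + (-2) = 1. So 0 ≥ 1, which is false.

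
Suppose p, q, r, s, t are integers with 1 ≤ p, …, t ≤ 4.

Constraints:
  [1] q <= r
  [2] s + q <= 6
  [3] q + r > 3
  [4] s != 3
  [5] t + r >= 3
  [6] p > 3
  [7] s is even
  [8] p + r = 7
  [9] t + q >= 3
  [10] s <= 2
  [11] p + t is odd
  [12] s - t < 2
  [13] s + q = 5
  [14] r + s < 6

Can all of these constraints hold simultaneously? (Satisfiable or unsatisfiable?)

Satisfiable

One satisfying assignment is p = 4, q = 3, r = 3, s = 2, t = 3.
For the less obvious constraints — constraint 2: s + q = 5; constraint 3: q + r = 6 — and the others hold by inspection.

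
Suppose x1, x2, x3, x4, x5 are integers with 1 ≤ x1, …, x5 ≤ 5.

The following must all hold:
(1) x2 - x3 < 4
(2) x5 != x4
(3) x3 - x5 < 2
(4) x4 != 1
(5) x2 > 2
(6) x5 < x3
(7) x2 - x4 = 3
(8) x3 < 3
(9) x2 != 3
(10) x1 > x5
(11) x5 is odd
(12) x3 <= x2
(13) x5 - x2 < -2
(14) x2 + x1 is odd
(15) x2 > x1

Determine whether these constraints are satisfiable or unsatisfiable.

Setting (x1, x2, x3, x4, x5) = (2, 5, 2, 2, 1) satisfies everything: constraint 1: x2 - x3 = 3; constraint 3: x3 - x5 = 1; constraint 7: x2 - x4 = 3, and the others follow.

Satisfiable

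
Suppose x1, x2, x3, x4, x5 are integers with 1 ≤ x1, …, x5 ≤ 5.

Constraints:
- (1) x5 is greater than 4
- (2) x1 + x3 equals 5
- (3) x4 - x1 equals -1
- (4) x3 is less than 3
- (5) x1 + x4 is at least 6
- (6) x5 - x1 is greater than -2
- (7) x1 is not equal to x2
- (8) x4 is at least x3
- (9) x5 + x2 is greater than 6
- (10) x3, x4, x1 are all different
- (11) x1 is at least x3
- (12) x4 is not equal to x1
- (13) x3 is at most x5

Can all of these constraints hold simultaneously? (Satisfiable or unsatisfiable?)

The assignment x1 = 4, x2 = 3, x3 = 1, x4 = 3, x5 = 5 works:
  constraint 2 holds since x1 + x3 = 5.
  constraint 3 holds since x4 - x1 = -1.
  constraint 5 holds since x1 + x4 = 7.
The rest check out directly.

Satisfiable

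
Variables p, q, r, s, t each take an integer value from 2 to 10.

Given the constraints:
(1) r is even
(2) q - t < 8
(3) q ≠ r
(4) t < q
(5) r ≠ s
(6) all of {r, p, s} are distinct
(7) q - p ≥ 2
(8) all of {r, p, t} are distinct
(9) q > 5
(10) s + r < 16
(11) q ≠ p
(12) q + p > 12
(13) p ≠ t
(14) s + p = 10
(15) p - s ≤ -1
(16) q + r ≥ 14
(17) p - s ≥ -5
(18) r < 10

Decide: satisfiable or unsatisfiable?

Satisfiable

Take p = 4, q = 9, r = 8, s = 6, t = 2. Then constraint 2: q - t = 7; constraint 7: q - p = 5; constraint 10: s + r = 14, and every other listed constraint is also met.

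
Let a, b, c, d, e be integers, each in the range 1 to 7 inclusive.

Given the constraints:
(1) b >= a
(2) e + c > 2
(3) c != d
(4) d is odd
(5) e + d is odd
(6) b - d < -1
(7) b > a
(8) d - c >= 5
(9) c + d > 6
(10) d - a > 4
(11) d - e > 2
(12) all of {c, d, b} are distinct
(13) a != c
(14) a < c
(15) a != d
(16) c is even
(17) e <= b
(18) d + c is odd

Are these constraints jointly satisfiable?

Satisfiable

Try a = 1, b = 3, c = 2, d = 7, e = 2.
Check constraint 2: e + c = 4; constraint 6: b - d = -4; constraint 8: d - c = 5. The remaining constraints are straightforward to verify.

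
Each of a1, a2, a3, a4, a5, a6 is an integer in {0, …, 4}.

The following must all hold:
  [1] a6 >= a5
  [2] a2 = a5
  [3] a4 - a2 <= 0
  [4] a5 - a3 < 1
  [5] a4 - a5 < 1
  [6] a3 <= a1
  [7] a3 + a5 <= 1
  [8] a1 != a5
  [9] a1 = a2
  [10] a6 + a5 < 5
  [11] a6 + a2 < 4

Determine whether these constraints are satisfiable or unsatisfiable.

Unsatisfiable

From constraints 2 and 9, a1 = a2 = a5, so a1 = a5. But constraint 8 says a1 ≠ a5. Contradiction.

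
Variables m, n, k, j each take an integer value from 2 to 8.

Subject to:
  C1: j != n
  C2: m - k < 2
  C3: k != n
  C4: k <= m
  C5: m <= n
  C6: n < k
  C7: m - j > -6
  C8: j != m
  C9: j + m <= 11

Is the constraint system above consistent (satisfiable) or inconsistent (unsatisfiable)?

Constraints 4, 5, and 6 give k ≤ m, m ≤ n, n < k. Chaining: k ≤ m ≤ n < k, which forces k < k — impossible.

Unsatisfiable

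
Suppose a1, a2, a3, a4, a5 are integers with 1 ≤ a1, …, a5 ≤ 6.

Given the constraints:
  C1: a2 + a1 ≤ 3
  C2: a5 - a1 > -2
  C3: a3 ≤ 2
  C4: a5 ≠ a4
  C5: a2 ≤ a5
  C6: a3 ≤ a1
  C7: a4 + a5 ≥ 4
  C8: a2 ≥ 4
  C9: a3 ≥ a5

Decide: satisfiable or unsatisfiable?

Unsatisfiable

From constraints 5 and 8: a5 ≥ a2 and a2 ≥ 4, so a5 ≥ 4. From constraints 3 and 9: a5 ≤ a3 and a3 ≤ 2, so a5 ≤ 2. But 2 < 4, so no value of a5 works.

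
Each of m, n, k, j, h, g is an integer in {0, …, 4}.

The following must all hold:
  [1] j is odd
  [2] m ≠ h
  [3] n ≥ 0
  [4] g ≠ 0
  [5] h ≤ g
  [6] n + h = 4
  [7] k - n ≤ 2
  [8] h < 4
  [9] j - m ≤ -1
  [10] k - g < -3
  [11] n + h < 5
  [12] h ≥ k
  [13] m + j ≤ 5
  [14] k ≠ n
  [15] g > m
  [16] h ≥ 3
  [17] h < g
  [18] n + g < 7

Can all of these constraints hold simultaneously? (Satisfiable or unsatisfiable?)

Satisfiable

The assignment m = 2, n = 1, k = 0, j = 1, h = 3, g = 4 works:
  constraint 6 holds since n + h = 4.
  constraint 7 holds since k - n = -1.
  constraint 9 holds since j - m = -1.
The rest check out directly.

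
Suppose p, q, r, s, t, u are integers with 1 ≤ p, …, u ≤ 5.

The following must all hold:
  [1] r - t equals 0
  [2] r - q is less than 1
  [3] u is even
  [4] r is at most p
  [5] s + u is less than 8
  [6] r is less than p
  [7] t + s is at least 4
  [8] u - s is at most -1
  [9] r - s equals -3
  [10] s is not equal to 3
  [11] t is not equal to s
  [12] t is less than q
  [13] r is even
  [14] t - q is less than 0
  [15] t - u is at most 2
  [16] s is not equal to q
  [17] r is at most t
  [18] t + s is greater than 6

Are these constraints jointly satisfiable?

Setting (p, q, r, s, t, u) = (4, 3, 2, 5, 2, 2) satisfies everything: constraint 1: r - t = 0; constraint 2: r - q = -1; constraint 5: s + u = 7, and the others follow.

Satisfiable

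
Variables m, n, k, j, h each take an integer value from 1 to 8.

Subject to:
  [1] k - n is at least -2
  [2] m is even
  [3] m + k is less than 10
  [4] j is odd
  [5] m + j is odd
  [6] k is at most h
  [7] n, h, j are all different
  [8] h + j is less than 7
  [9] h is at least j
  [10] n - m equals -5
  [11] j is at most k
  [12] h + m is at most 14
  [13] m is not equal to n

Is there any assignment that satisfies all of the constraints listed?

The assignment m = 8, n = 3, k = 1, j = 1, h = 5 works:
  constraint 1 holds since k - n = -2.
  constraint 3 holds since m + k = 9.
The rest check out directly.

Satisfiable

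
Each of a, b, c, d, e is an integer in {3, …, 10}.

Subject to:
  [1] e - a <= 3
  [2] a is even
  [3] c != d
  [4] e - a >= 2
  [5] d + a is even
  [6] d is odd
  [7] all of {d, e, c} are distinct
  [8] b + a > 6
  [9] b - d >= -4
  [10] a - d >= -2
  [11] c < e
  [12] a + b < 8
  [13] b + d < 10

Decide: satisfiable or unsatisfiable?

Constraint 6 makes d odd and constraint 2 makes a even, so d + a must be odd. Constraint 5 says d + a is even — contradiction.

Unsatisfiable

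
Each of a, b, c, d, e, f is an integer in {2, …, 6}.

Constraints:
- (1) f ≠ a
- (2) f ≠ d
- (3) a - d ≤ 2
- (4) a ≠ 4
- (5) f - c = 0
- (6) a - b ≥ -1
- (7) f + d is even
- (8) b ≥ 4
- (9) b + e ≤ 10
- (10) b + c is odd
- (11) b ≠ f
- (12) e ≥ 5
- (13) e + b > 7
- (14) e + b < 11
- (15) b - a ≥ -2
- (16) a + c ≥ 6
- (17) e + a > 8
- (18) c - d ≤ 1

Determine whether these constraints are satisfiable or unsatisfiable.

Satisfiable

One satisfying assignment is a = 6, b = 4, c = 3, d = 5, e = 5, f = 3.
For the less obvious constraints — constraint 3: a - d = 1; constraint 5: f - c = 0; constraint 6: a - b = 2 — and the others hold by inspection.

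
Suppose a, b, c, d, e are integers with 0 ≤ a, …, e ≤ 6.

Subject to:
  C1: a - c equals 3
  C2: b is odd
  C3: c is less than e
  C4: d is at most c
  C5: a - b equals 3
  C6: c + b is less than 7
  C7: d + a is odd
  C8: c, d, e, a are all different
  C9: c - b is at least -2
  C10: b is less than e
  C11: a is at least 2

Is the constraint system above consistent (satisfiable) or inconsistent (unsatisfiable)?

Satisfiable

The assignment a = 6, b = 3, c = 3, d = 1, e = 4 works:
  constraint 1 holds since a - c = 3.
  constraint 5 holds since a - b = 3.
  constraint 6 holds since c + b = 6.
The rest check out directly.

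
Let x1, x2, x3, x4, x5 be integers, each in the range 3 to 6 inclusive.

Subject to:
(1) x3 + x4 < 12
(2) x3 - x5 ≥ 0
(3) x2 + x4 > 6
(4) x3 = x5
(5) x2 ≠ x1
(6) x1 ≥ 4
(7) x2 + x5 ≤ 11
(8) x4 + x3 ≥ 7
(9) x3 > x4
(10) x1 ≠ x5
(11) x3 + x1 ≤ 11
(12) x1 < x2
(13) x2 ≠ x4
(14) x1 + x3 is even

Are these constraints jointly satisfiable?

Take x1 = 4, x2 = 5, x3 = 6, x4 = 4, x5 = 6. Then constraint 1: x3 + x4 = 10; constraint 2: x3 - x5 = 0, and every other listed constraint is also met.

Satisfiable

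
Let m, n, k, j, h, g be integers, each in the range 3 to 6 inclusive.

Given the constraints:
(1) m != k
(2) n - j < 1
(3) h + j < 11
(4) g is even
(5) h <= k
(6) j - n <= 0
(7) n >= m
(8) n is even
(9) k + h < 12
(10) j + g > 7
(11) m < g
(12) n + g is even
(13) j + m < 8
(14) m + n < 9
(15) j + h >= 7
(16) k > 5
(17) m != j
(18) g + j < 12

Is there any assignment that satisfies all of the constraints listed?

One satisfying assignment is m = 3, n = 4, k = 6, j = 4, h = 4, g = 6.
For the less obvious constraints — constraint 2: n - j = 0; constraint 3: h + j = 8 — and the others hold by inspection.

Satisfiable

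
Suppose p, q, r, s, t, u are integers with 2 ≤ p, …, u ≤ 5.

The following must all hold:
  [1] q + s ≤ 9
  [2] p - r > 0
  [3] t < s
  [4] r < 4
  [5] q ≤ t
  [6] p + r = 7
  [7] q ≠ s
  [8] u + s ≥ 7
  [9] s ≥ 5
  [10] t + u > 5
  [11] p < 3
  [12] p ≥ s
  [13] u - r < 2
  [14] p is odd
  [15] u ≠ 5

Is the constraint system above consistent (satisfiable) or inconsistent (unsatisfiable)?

Unsatisfiable

From constraints 9 and 12: p ≥ s and s ≥ 5, so p ≥ 5. From constraint 11: p ≤ 2. But 2 < 5, so no value of p works.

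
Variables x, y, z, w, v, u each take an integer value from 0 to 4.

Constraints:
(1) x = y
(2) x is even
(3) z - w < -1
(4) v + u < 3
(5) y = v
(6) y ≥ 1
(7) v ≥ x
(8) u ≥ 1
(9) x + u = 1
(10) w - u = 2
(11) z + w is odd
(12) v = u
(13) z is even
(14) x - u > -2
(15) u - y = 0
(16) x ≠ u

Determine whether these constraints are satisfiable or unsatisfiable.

From constraints 1, 5, and 12, x = y = v = u, so x = u. But constraint 16 says x ≠ u. Contradiction.

Unsatisfiable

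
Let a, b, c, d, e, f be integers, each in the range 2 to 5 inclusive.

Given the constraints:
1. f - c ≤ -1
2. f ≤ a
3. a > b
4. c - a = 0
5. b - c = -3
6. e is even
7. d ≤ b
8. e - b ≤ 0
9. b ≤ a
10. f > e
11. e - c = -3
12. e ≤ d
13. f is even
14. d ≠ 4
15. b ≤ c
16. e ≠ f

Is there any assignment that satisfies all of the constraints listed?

Setting (a, b, c, d, e, f) = (5, 2, 5, 2, 2, 4) satisfies everything: constraint 1: f - c = -1; constraint 4: c - a = 0, and the others follow.

Satisfiable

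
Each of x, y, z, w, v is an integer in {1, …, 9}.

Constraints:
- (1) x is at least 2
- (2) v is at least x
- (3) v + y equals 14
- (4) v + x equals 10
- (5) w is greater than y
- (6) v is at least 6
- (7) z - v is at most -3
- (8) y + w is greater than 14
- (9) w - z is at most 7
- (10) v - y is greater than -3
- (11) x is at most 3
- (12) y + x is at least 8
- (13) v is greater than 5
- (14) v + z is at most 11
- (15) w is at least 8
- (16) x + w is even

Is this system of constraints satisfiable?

Satisfiable

One satisfying assignment is x = 3, y = 7, z = 2, w = 9, v = 7.
For the less obvious constraints — constraint 3: v + y = 14; constraint 4: v + x = 10 — and the others hold by inspection.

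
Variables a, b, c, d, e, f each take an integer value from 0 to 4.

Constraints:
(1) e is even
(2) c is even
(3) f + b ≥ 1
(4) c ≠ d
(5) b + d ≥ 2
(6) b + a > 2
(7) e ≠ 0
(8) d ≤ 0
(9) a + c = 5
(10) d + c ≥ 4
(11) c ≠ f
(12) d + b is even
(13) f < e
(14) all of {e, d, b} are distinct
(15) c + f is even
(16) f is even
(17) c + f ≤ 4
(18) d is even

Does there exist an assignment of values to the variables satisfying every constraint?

Try a = 1, b = 4, c = 4, d = 0, e = 2, f = 0.
Check constraint 3: f + b = 4; constraint 5: b + d = 4; constraint 6: b + a = 5. The remaining constraints are straightforward to verify.

Satisfiable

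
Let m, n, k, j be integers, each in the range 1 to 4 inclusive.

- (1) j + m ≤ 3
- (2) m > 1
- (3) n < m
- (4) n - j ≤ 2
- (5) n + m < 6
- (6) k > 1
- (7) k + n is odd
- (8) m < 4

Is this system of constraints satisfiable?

Take m = 2, n = 1, k = 2, j = 1. Then constraint 1: j + m = 3; constraint 4: n - j = 0; constraint 5: n + m = 3, and every other listed constraint is also met.

Satisfiable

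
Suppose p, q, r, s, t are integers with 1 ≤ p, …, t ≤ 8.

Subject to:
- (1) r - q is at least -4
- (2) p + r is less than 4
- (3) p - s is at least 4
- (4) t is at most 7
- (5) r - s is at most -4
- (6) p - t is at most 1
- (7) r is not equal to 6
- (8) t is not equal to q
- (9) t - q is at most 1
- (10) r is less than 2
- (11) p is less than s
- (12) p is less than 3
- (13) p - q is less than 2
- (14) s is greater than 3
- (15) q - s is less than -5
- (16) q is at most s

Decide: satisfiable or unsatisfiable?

Constraints 1, 3, 5, 6, and 9 give q − t ≥ -1, t − p ≥ -1, p − s ≥ 4, s − r ≥ 4, r − q ≥ -4.
Adding all 5 inequalities: the left sides telescope to 0, and the right sides sum to (-1) + (-1) + 4 + 4 + (-4) = 2. So 0 ≥ 2, which is false.

Unsatisfiable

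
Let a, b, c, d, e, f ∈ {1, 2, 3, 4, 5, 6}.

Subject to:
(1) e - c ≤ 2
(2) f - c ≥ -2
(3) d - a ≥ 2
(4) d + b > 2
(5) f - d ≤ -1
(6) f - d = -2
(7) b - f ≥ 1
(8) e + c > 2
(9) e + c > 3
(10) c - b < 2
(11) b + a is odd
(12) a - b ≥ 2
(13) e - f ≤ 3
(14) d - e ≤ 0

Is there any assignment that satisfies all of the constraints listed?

Unsatisfiable

Constraints 1, 2, 3, 7, 12, and 14 give c − e ≥ -2, e − d ≥ 0, d − a ≥ 2, a − b ≥ 2, b − f ≥ 1, f − c ≥ -2.
Adding all 6 inequalities: the left sides telescope to 0, and the right sides sum to (-2) + 0 + 2 + 2 + 1 + (-2) = 1. So 0 ≥ 1, which is false.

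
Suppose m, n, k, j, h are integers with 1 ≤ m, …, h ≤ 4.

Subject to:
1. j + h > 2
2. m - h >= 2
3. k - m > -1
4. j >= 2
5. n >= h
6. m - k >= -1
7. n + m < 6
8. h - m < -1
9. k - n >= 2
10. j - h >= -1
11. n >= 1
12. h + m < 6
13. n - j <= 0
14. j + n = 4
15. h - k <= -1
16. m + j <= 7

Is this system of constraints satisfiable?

Satisfiable

Take m = 3, n = 1, k = 4, j = 3, h = 1. Then constraint 1: j + h = 4; constraint 2: m - h = 2, and every other listed constraint is also met.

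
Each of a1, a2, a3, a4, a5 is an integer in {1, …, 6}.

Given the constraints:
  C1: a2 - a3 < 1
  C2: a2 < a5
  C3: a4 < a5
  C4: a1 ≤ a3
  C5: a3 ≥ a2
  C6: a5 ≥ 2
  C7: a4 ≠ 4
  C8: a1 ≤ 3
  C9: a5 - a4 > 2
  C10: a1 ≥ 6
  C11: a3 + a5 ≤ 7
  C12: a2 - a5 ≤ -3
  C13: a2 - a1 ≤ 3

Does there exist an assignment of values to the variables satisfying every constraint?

Unsatisfiable

From constraints 4 and 10: a3 ≥ a1 ≥ 6. From constraint 6: a5 ≥ 2. Hence a3 + a5 ≥ 8. But constraint 11 requires a3 + a5 ≤ 7, and 7 < 8. Contradiction.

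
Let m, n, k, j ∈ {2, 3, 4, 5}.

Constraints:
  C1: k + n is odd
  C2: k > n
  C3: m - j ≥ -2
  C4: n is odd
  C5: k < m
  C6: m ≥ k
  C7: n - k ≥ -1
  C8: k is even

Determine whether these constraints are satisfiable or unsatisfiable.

One satisfying assignment is m = 5, n = 3, k = 4, j = 5.
For the less obvious constraints — constraint 1: k + n = 7 is odd; constraint 3: m - j = 0; constraint 7: n - k = -1 — and the others hold by inspection.

Satisfiable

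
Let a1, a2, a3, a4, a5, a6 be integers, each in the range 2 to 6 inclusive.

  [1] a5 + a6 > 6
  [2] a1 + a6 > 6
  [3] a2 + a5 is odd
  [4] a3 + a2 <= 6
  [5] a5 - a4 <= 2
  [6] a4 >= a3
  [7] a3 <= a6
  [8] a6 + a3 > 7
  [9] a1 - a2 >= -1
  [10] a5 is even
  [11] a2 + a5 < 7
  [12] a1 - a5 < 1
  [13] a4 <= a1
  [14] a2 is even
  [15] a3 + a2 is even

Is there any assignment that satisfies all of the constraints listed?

Constraint 14 makes a2 even and constraint 10 makes a5 even, so a2 + a5 must be even. Constraint 3 says a2 + a5 is odd — contradiction.

Unsatisfiable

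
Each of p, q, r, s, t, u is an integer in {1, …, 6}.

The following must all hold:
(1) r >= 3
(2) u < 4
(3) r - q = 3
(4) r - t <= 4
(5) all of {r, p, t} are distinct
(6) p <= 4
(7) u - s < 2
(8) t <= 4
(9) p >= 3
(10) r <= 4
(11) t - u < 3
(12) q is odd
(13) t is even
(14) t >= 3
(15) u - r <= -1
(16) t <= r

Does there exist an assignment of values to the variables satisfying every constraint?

Unsatisfiable

Constraints 1, 6, 8, 9, 10, and 14 confine each of r, p, t to the 2 values {3, 4}.
Constraint 5 requires all 3 of them to be distinct, but only 2 values are available — impossible by the pigeonhole principle.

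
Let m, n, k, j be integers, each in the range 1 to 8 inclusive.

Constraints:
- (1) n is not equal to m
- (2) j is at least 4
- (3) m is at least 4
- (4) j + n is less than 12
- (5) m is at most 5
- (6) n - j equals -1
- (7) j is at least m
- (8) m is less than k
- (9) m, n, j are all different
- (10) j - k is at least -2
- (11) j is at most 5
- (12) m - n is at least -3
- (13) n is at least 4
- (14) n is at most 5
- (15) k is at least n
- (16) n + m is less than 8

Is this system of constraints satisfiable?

Unsatisfiable

Constraints 2, 3, 5, 11, 13, and 14 confine each of m, n, j to the 2 values {4, 5}.
Constraint 9 requires all 3 of them to be distinct, but only 2 values are available — impossible by the pigeonhole principle.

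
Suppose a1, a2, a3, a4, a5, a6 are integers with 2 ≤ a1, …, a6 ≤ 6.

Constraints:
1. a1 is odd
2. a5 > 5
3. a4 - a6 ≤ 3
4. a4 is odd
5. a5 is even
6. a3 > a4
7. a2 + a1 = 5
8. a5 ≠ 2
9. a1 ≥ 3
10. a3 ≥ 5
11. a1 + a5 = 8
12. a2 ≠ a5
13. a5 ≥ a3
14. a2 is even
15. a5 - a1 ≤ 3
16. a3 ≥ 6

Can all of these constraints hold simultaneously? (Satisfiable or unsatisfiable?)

Unsatisfiable

From constraint 9: a1 ≥ 3. From constraints 13 and 16: a5 ≥ a3 ≥ 6. Hence a1 + a5 ≥ 9. But constraint 11 requires a1 + a5 = 8, and 8 < 9. Contradiction.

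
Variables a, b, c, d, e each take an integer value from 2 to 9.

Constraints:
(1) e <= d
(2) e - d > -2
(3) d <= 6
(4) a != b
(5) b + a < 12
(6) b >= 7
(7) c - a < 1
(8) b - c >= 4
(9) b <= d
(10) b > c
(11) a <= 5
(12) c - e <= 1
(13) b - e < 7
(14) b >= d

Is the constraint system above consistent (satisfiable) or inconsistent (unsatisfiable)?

From constraints 6 and 9: d ≥ b and b ≥ 7, so d ≥ 7. From constraint 3: d ≤ 6. But 6 < 7, so no value of d works.

Unsatisfiable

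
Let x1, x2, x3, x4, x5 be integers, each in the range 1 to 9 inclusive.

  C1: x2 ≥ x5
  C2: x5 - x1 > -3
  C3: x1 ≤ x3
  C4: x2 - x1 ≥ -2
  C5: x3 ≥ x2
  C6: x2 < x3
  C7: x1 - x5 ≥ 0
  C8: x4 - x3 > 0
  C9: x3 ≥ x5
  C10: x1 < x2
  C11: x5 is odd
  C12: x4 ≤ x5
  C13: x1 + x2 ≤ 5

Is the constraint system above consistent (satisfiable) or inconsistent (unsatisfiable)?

Unsatisfiable

Constraints 6, 7, 8, 10, and 12 give x1 < x2, x2 < x3, x3 < x4, x4 ≤ x5, x5 ≤ x1. Chaining: x1 < x2 < x3 < x4 ≤ x5 ≤ x1, which forces x1 < x1 — impossible.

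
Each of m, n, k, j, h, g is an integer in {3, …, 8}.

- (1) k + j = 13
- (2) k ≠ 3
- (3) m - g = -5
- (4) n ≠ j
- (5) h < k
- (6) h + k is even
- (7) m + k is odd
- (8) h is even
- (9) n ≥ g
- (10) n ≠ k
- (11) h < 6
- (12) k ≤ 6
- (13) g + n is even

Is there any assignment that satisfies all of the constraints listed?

Take m = 3, n = 8, k = 6, j = 7, h = 4, g = 8. Then constraint 1: k + j = 13; constraint 3: m - g = -5; constraint 6: h + k = 10 is even, and every other listed constraint is also met.

Satisfiable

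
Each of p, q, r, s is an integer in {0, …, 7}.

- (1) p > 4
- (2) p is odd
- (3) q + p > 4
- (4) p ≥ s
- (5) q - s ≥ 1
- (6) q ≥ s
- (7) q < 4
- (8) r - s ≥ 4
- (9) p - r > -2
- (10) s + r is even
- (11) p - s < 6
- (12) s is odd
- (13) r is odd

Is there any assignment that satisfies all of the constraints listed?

Satisfiable

The assignment p = 5, q = 2, r = 5, s = 1 works:
  constraint 3 holds since q + p = 7.
  constraint 5 holds since q - s = 1.
  constraint 8 holds since r - s = 4.
The rest check out directly.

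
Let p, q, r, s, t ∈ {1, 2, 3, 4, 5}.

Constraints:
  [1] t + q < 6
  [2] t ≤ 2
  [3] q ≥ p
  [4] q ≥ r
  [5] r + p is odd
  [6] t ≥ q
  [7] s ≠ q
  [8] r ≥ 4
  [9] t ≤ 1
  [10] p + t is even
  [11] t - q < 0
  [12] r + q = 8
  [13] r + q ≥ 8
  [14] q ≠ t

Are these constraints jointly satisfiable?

From constraints 4 and 8: q ≥ r and r ≥ 4, so q ≥ 4. From constraints 2 and 6: q ≤ t and t ≤ 2, so q ≤ 2. But 2 < 4, so no value of q works.

Unsatisfiable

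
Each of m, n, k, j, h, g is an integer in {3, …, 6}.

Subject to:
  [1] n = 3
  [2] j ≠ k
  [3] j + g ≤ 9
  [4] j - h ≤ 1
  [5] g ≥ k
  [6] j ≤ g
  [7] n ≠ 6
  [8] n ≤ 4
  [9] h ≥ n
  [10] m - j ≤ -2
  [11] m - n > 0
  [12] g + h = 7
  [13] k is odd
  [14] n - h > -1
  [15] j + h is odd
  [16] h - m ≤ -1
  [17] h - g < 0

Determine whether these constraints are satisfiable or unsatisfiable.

Constraints 4, 10, and 16 give j − m ≥ 2, m − h ≥ 1, h − j ≥ -1.
Adding all 3 inequalities: the left sides telescope to 0, and the right sides sum to 2 + 1 + (-1) = 2. So 0 ≥ 2, which is false.

Unsatisfiable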